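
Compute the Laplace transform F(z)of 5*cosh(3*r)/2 5*z/(2*(z^2 - 9))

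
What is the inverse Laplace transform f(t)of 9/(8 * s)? 9/8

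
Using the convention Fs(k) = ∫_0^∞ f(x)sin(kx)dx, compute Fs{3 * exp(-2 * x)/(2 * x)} 3 * atan(k/2)/2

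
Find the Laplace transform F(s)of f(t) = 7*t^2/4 7/(2*s^3)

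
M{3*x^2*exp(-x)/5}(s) 3*gamma(s + 2)/5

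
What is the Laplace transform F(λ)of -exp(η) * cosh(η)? (1 - λ)/(λ * (λ - 2))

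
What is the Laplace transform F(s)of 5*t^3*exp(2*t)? 30/(s - 2)^4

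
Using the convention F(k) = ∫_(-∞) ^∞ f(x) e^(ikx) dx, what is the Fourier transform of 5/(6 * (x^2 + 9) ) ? 5 * pi * exp(-3 * Abs(k) ) /18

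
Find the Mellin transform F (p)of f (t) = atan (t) -pi * sec (pi * p/2)/ (2 * p)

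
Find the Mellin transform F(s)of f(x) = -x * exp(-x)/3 -gamma(s + 1)/3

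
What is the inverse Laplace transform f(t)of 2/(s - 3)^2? 2*t*exp(3*t)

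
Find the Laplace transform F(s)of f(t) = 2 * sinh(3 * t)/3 2/(s^2 - 9)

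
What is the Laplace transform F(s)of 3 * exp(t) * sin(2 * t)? 6/((s - 1)^2 + 4)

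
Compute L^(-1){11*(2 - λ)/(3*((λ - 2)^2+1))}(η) -11*exp(2*η)*cos(η)/3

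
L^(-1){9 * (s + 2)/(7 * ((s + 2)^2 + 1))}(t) 9 * exp(-2 * t) * cos(t)/7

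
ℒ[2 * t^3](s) 12/s^4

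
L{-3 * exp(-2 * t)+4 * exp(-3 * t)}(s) 4/(s+3) - 3/(s+2)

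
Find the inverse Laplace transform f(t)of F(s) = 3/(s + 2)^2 3*t*exp(-2*t)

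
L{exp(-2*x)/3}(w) 1/(3*(w + 2))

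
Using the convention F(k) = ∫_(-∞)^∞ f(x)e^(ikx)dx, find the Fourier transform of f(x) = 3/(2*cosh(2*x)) 3*pi/(4*cosh(pi*k/4))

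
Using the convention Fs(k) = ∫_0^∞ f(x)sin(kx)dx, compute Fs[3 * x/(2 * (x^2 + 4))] 3 * pi * exp(-2 * k)/4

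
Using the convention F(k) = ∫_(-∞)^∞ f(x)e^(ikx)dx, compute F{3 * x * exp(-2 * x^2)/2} 3 * sqrt(2) * I * sqrt(pi) * k * exp(-k^2/8)/16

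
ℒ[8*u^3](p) 48/p^4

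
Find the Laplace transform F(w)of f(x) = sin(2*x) 2/(w^2 + 4)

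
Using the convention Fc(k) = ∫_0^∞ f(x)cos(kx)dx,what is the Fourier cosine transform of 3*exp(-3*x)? 9/(k^2 + 9)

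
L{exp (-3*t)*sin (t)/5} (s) 1/ (5*( (s+3)^2+1))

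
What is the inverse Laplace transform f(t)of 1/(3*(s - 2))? exp(2*t)/3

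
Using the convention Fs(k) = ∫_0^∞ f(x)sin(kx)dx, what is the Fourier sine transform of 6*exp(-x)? 6*k/(k^2 + 1)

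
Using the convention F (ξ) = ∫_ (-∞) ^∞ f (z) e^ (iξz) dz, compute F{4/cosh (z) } 4 * pi/cosh (pi * ξ/2) 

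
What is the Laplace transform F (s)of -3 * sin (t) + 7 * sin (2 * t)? 14/ (s^2 + 4) - 3/ (s^2 + 1)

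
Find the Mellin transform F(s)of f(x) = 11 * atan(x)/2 -11 * pi * sec(pi * s/2)/(4 * s)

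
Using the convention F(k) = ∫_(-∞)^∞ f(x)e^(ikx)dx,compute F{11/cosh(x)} 11*pi/cosh(pi*k/2)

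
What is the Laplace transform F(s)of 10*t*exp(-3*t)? 10/(s+3)^2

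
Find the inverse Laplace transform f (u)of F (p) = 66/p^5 11*u^4/4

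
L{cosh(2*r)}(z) z/(z^2 - 4)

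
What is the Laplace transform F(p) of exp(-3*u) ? 1/(p + 3) 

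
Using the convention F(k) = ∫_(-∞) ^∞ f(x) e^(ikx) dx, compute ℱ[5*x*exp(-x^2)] 5*I*sqrt(pi)*k*exp(-k^2/4) /2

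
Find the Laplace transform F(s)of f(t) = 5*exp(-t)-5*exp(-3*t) 5/(s+1)-5/(s+3)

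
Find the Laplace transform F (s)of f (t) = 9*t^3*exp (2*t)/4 27/ (2*(s - 2)^4)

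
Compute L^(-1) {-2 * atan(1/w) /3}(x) -2 * sin(x) /(3 * x) 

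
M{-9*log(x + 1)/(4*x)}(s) 9*pi*csc(pi*s)/(4*(s - 1))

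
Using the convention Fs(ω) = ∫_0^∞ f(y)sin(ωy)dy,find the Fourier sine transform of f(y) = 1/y pi/2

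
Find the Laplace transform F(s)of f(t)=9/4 9/(4*s)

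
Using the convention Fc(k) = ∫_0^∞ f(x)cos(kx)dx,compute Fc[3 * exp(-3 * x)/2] 9/(2 * (k^2 + 9))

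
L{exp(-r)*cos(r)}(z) (z + 1)/((z + 1)^2 + 1)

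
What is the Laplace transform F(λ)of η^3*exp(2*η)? 6/(λ - 2)^4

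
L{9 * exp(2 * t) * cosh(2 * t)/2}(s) 9 * (s - 2)/(2 * s * (s - 4))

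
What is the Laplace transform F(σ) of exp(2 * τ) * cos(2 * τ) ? (σ - 2) /((σ - 2) ^2 + 4) 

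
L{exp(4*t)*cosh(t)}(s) (s - 4)/((s - 4)^2 - 1)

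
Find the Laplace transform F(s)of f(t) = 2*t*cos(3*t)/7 2*(s^2 - 9)/(7*(s^2 + 9)^2)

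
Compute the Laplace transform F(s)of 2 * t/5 2/(5 * s^2)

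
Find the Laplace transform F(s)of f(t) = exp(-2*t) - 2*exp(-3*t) 1/(s + 2) - 2/(s + 3)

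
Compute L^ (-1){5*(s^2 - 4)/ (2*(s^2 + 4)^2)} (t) 5*t*cos (2*t)/2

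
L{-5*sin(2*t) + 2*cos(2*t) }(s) 2*s/(s^2 + 4)-10/(s^2 + 4) 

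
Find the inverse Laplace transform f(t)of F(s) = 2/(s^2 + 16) sin(4*t)/2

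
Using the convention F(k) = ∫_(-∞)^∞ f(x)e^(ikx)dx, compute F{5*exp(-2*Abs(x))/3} 20/(3*(k^2 + 4))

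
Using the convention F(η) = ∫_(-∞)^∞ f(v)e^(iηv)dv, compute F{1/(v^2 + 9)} pi*exp(-3*Abs(η))/3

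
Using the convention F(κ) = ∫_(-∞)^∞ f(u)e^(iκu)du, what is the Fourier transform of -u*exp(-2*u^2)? -sqrt(2)*I*sqrt(pi)*κ*exp(-κ^2/8)/8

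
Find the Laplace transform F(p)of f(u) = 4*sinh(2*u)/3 8/(3*(p^2 - 4))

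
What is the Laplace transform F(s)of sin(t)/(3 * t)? atan(1/s)/3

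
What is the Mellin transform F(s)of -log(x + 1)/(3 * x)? pi * csc(pi * s)/(3 * (s - 1))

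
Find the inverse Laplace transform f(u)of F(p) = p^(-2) u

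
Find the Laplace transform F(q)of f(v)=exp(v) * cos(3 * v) (q - 1)/((q - 1)^2 + 9)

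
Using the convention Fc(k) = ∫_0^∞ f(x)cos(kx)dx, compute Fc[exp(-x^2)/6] sqrt(pi) * exp(-k^2/4)/12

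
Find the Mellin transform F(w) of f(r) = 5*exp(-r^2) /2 5*gamma(w/2) /4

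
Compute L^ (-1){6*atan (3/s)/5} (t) 6*sin (3*t)/ (5*t)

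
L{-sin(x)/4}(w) -1/(4*w^2 + 4)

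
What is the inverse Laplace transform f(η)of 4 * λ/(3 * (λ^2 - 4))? 4 * cosh(2 * η)/3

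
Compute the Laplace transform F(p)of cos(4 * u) p/(p^2 + 16)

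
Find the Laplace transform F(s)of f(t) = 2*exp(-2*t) 2/(s+2)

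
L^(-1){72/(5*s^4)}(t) 12*t^3/5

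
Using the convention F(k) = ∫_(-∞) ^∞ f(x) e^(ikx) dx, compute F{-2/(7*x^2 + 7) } -2*pi*exp(-Abs(k) ) /7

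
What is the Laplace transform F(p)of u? p^(-2)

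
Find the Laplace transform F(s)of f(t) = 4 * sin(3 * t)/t 4 * atan(3/s)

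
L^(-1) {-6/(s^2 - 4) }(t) -3 * sinh(2 * t) 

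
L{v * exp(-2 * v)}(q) (q + 2)^(-2)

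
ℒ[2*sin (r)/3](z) 2/ (3*(z^2 + 1))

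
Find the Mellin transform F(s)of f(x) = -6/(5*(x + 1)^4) pi*(s - 3)*(s - 2)*(s - 1)/(5*sin(pi*s))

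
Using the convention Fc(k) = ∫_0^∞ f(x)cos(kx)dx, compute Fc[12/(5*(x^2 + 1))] 6*pi*exp(-k)/5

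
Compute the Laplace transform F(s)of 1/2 1/(2 * s)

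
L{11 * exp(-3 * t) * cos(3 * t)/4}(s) 11 * (s+3)/(4 * ((s+3)^2+9))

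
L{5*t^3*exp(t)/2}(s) 15/(s - 1)^4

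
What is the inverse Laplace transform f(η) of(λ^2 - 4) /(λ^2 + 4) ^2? η*cos(2*η) 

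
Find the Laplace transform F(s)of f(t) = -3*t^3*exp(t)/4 -9/(2*(s - 1)^4)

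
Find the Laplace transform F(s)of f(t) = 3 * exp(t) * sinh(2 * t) 6/((s - 1)^2 - 4)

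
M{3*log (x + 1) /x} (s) -3*pi*csc (pi*s) / (s - 1) 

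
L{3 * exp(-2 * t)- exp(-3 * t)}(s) 3/(s + 2) - 1/(s + 3)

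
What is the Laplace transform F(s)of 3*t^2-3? 6/s^3-3/s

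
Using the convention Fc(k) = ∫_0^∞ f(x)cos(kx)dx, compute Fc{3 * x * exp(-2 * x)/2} 3 * (4 - k^2)/(2 * (k^2 + 4)^2)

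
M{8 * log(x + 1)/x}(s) -8 * pi * csc(pi * s)/(s - 1)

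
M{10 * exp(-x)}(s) 10 * gamma(s)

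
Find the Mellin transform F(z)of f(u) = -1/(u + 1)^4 pi * (z - 3) * (z - 2) * (z - 1)/(6 * sin(pi * z))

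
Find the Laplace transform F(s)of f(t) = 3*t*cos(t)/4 3*(s^2 - 1)/(4*(s^2 + 1)^2)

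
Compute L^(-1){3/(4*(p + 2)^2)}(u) 3*u*exp(-2*u)/4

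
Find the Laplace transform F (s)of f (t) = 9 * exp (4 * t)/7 9/ (7 * (s - 4))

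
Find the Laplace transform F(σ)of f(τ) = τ σ^(-2)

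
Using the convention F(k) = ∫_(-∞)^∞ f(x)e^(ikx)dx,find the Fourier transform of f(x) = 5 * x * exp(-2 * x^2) 5 * sqrt(2) * I * sqrt(pi) * k * exp(-k^2/8)/8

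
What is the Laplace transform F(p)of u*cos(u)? (p^2-1)/(p^2 + 1)^2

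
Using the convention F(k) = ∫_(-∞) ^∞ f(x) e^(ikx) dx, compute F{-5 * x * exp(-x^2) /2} -5 * I * sqrt(pi) * k * exp(-k^2/4) /4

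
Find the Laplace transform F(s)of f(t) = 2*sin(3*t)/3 2/(s^2 + 9)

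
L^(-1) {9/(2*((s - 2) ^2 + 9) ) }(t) 3*exp(2*t)*sin(3*t) /2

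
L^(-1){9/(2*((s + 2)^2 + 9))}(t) 3*exp(-2*t)*sin(3*t)/2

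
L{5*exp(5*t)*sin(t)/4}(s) 5/(4*((s - 5)^2 + 1))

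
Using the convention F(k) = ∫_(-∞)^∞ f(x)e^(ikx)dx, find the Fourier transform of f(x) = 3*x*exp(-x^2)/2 3*I*sqrt(pi)*k*exp(-k^2/4)/4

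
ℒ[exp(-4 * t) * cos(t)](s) (s + 4)/((s + 4)^2 + 1)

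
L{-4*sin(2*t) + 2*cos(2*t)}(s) 2*s/(s^2 + 4) - 8/(s^2 + 4)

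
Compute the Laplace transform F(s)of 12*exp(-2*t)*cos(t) 12*(s + 2)/((s + 2)^2 + 1)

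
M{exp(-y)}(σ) gamma(σ)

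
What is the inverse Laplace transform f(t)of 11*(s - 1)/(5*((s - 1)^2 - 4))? 11*exp(t)*cosh(2*t)/5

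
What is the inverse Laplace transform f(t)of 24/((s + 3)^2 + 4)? 12 * exp(-3 * t) * sin(2 * t)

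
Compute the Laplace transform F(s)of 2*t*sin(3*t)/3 4*s/(s^2 + 9)^2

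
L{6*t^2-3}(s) 12/s^3-3/s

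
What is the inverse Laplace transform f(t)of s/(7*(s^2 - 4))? cosh(2*t)/7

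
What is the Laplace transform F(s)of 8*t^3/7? 48/(7*s^4)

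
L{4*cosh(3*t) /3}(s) 4*s/(3*(s^2 - 9) ) 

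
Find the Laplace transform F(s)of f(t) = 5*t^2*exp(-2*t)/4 5/(2*(s+2)^3)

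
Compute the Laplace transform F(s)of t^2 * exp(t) 2/(s - 1)^3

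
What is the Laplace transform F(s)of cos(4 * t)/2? s/(2 * (s^2 + 16))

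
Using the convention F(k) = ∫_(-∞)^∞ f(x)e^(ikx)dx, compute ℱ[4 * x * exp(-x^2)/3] 2 * I * sqrt(pi) * k * exp(-k^2/4)/3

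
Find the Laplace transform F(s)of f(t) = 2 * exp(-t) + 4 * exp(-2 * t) 4/(s + 2) + 2/(s + 1)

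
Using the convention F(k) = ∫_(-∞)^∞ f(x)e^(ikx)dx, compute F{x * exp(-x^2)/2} I * sqrt(pi) * k * exp(-k^2/4)/4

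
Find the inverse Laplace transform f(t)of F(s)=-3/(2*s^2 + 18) -sin(3*t)/2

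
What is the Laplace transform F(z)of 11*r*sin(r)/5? 22*z/(5*(z^2 + 1)^2)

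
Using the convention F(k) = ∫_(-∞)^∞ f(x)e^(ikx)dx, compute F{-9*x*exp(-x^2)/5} -9*I*sqrt(pi)*k*exp(-k^2/4)/10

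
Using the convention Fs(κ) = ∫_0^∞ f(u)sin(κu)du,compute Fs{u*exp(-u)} 2*κ/(κ^2 + 1)^2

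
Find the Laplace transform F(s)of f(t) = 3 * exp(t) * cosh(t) 3 * (s - 1)/(s * (s - 2))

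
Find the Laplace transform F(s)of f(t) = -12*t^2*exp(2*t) -24/(s - 2)^3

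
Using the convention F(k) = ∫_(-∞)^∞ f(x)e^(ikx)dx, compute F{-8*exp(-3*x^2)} -8*sqrt(3)*sqrt(pi)*exp(-k^2/12)/3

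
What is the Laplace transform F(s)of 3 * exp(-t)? 3/(s + 1)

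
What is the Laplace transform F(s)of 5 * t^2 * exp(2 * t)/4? 5/(2 * (s - 2)^3)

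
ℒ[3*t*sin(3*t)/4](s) 9*s/(2*(s^2 + 9)^2)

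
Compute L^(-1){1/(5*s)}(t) 1/5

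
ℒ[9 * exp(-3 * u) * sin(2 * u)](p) 18/((p + 3) ^2 + 4) 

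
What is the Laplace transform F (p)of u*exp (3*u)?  (p - 3)^ (-2)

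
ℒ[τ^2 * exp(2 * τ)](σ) 2/(σ - 2)^3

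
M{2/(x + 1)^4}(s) gamma(s)*gamma(4 - s)/3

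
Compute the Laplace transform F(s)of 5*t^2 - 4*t 10/s^3 - 4/s^2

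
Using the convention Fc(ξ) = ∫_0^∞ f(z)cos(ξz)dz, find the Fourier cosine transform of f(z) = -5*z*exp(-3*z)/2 5*(ξ^2 - 9)/(2*(ξ^2+9)^2)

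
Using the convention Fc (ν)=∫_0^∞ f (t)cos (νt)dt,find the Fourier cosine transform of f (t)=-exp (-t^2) -sqrt (pi)*exp (-ν^2/4)/2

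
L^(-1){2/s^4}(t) t^3/3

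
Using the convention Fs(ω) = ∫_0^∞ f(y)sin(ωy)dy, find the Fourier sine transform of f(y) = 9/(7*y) 9*pi/14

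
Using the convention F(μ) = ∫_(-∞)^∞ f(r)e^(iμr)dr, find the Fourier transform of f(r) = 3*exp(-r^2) 3*sqrt(pi)*exp(-μ^2/4)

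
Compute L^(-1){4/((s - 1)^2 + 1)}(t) 4*exp(t)*sin(t)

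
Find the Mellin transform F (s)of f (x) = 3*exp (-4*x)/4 3*gamma (s)/ (4*2^ (2*s))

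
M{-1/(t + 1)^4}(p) pi * (p - 3) * (p - 2) * (p - 1)/(6 * sin(pi * p))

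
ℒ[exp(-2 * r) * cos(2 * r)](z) (z + 2)/((z + 2)^2 + 4)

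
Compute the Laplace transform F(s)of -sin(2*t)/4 -1/(2*s^2 + 8)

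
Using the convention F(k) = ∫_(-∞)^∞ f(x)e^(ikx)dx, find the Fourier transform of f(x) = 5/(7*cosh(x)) 5*pi/(7*cosh(pi*k/2))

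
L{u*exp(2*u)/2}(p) 1/(2*(p - 2)^2)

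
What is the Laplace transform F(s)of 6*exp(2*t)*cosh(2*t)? 6*(s - 2)/(s*(s - 4))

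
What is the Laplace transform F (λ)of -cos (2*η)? -λ/ (λ^2 + 4)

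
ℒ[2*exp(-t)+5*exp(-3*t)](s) 2/(s+1)+5/(s+3)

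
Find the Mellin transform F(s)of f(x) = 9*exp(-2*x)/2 9*gamma(s)/(2*2^s)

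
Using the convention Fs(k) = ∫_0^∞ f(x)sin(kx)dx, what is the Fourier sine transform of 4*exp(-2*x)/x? 4*atan(k/2)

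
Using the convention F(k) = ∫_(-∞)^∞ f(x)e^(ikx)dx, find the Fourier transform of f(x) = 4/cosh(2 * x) 2 * pi/cosh(pi * k/4)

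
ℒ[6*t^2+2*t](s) 12/s^3+2/s^2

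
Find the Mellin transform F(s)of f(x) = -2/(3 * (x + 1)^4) pi * (s - 3) * (s - 2) * (s - 1)/(9 * sin(pi * s))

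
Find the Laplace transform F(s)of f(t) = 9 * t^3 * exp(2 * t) 54/(s - 2)^4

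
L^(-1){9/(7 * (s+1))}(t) 9 * exp(-t)/7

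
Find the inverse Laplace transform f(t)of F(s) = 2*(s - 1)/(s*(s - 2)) 2*exp(t)*cosh(t)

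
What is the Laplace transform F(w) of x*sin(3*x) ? 6*w/(w^2 + 9) ^2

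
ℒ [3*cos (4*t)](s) 3*s/ (s^2 + 16)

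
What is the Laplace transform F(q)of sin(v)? 1/(q^2 + 1)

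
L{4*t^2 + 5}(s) 5/s + 8/s^3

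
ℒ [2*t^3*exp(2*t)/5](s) 12/(5*(s - 2)^4)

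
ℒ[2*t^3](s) 12/s^4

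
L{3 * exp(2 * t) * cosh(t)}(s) 3 * (s - 2)/((s - 2)^2 - 1)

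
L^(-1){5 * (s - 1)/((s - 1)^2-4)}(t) 5 * exp(t) * cosh(2 * t)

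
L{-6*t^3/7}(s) -36/(7*s^4)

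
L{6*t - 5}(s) 6/s^2 - 5/s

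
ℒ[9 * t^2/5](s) 18/(5 * s^3)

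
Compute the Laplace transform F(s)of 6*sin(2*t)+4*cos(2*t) 12/(s^2+4)+4*s/(s^2+4)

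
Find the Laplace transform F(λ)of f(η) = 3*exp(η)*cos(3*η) 3*(λ - 1)/((λ - 1)^2 + 9)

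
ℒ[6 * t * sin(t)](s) 12 * s/(s^2 + 1) ^2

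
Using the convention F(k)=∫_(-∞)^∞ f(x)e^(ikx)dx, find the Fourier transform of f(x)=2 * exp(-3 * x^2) 2 * sqrt(3) * sqrt(pi) * exp(-k^2/12)/3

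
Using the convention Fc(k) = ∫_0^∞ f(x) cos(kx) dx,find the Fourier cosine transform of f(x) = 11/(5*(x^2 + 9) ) 11*pi*exp(-3*k) /30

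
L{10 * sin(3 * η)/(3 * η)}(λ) 10 * atan(3/λ)/3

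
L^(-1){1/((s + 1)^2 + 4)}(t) exp(-t)*sin(2*t)/2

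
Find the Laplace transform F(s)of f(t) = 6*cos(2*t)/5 6*s/(5*(s^2 + 4))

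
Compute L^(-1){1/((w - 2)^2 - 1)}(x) exp(2 * x) * sinh(x)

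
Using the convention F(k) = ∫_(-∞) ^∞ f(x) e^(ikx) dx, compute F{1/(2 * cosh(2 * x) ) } pi/(4 * cosh(pi * k/4) ) 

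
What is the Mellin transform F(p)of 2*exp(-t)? 2*gamma(p)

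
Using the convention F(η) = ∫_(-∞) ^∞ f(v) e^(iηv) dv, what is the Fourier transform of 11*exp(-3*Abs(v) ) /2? 33/(η^2+9) 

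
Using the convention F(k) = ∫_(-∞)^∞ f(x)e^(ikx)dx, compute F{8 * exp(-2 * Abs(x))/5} 32/(5 * (k^2 + 4))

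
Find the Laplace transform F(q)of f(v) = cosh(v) q/(q^2 - 1)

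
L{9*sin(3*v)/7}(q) 27/(7*(q^2 + 9))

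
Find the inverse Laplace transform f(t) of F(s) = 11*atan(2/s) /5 11*sin(2*t) /(5*t) 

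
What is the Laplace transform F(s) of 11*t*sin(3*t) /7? 66*s/(7*(s^2 + 9) ^2) 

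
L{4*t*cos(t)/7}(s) 4*(s^2 - 1)/(7*(s^2 + 1)^2)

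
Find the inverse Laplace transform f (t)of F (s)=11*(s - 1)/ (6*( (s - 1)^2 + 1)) 11*exp (t)*cos (t)/6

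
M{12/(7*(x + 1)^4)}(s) 2*gamma(s)*gamma(4 - s)/7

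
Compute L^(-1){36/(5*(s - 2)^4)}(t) 6*t^3*exp(2*t)/5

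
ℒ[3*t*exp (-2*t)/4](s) 3/ (4*(s + 2)^2)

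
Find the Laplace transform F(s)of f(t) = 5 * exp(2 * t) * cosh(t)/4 5 * (s - 2)/(4 * ((s - 2)^2 - 1))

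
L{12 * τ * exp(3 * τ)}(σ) 12/(σ - 3)^2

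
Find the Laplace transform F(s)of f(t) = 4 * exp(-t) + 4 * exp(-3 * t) 4/(s + 3) + 4/(s + 1)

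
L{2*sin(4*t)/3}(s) 8/(3*(s^2 + 16))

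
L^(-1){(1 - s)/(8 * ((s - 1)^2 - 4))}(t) -exp(t) * cosh(2 * t)/8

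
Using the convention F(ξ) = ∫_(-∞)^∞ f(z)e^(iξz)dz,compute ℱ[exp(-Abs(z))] 2/(ξ^2 + 1)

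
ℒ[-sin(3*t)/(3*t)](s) -atan(3/s)/3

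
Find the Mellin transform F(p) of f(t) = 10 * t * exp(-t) 10 * gamma(p + 1) 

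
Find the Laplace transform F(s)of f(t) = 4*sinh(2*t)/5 8/(5*(s^2 - 4))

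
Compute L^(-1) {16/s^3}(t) 8 * t^2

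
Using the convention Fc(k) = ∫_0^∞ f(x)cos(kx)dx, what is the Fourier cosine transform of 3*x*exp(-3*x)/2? 3*(9 - k^2)/(2*(k^2 + 9)^2)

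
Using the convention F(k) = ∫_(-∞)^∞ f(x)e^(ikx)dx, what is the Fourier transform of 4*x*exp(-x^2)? 2*I*sqrt(pi)*k*exp(-k^2/4)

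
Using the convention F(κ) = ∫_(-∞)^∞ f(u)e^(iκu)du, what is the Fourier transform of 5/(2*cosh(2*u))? 5*pi/(4*cosh(pi*κ/4))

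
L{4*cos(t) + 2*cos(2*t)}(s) 2*s/(s^2 + 4) + 4*s/(s^2 + 1)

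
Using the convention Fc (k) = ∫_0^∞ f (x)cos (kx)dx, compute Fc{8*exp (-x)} 8/ (k^2+1)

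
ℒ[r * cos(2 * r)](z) (z^2 - 4)/(z^2 + 4)^2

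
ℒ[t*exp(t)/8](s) 1/(8*(s - 1)^2)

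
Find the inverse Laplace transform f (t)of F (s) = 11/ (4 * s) 11/4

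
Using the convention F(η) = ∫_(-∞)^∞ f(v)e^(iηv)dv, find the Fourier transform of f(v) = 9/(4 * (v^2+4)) 9 * pi * exp(-2 * Abs(η))/8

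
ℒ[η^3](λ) 6/λ^4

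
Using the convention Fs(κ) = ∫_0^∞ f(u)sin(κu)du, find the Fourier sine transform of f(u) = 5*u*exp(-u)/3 10*κ/(3*(κ^2 + 1)^2)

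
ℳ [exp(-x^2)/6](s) gamma(s/2)/12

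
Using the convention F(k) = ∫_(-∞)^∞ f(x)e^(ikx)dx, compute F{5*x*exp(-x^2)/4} 5*I*sqrt(pi)*k*exp(-k^2/4)/8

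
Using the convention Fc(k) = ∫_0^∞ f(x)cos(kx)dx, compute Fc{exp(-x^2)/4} sqrt(pi)*exp(-k^2/4)/8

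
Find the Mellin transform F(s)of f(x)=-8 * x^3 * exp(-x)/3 -8 * gamma(s + 3)/3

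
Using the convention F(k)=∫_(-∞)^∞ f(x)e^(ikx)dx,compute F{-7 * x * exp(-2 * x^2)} -7 * sqrt(2) * I * sqrt(pi) * k * exp(-k^2/8)/8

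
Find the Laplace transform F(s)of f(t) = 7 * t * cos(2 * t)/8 7 * (s^2 - 4)/(8 * (s^2 + 4)^2)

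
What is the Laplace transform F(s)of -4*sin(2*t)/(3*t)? -4*atan(2/s)/3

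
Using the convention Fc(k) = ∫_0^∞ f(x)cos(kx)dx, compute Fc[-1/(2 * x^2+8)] -pi * exp(-2 * k)/8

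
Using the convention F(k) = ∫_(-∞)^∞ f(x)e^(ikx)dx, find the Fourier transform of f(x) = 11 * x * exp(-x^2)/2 11 * I * sqrt(pi) * k * exp(-k^2/4)/4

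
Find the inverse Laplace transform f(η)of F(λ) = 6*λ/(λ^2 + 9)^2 η*sin(3*η)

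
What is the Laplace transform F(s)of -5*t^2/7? -10/(7*s^3)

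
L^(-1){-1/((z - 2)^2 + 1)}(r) -exp(2*r)*sin(r)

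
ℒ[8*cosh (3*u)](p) 8*p/ (p^2-9)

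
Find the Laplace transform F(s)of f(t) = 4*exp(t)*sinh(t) 4/(s*(s - 2))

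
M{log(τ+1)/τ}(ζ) -pi*csc(pi*ζ)/(ζ - 1)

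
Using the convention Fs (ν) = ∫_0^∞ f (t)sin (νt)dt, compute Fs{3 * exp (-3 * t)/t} 3 * atan (ν/3)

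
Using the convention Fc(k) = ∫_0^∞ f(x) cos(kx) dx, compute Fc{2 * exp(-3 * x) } 6/(k^2 + 9) 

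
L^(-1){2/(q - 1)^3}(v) v^2*exp(v)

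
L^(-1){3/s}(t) 3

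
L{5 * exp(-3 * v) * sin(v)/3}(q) 5/(3 * ((q + 3)^2 + 1))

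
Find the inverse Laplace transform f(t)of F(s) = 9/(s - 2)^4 3*t^3*exp(2*t)/2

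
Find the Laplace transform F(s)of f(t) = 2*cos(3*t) 2*s/(s^2 + 9)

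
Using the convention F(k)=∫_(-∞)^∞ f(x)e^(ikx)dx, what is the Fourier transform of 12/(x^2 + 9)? 4 * pi * exp(-3 * Abs(k))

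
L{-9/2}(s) -9/(2*s)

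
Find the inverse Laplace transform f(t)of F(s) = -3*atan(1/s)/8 -3*sin(t)/(8*t)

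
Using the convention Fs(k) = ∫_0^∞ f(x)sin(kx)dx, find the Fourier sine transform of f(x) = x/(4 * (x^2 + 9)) pi * exp(-3 * k)/8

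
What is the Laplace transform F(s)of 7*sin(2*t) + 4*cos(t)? 14/(s^2 + 4) + 4*s/(s^2 + 1)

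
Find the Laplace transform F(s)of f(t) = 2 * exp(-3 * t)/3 2/(3 * (s + 3))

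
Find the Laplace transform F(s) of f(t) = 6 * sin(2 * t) 12/(s^2 + 4) 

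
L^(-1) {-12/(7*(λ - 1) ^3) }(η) -6*η^2*exp(η) /7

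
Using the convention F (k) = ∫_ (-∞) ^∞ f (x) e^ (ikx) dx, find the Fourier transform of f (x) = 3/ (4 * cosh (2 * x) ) 3 * pi/ (8 * cosh (pi * k/4) ) 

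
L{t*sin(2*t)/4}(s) s/(s^2+4)^2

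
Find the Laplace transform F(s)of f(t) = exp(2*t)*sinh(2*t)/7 2/(7*s*(s - 4))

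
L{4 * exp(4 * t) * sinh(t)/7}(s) 4/(7 * ((s - 4)^2-1))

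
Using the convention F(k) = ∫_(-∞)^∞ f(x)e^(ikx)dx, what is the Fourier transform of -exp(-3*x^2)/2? -sqrt(3)*sqrt(pi)*exp(-k^2/12)/6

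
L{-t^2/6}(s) -1/(3*s^3)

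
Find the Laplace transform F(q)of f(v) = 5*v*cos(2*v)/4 5*(q^2 - 4)/(4*(q^2+4)^2)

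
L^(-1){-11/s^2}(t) -11 * t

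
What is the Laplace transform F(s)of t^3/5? 6/(5*s^4)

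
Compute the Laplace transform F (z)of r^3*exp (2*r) 6/ (z - 2)^4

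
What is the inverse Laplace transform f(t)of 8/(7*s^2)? 8*t/7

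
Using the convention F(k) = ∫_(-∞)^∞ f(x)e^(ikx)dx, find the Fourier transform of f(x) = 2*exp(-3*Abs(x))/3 4/(k^2+9)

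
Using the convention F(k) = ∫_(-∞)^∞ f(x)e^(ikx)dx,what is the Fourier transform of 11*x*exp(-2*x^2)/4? 11*sqrt(2)*I*sqrt(pi)*k*exp(-k^2/8)/32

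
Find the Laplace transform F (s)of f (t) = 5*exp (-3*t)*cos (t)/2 5*(s + 3)/ (2*( (s + 3)^2 + 1))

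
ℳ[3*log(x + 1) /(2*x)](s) -3*pi*csc(pi*s) /(2*s - 2) 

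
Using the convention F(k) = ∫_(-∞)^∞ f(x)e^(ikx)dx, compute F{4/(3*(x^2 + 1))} 4*pi*exp(-Abs(k))/3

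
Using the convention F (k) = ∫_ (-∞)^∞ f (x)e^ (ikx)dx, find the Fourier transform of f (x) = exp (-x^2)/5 sqrt (pi)*exp (-k^2/4)/5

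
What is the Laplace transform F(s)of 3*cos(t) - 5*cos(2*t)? 3*s/(s^2 + 1) - 5*s/(s^2 + 4)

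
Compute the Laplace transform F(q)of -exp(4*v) -1/(q - 4)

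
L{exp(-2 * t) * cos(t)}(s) (s+2)/((s+2)^2+1)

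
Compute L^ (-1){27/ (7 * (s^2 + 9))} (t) 9 * sin (3 * t)/7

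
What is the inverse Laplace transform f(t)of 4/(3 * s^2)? 4 * t/3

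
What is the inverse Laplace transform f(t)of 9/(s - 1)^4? 3*t^3*exp(t)/2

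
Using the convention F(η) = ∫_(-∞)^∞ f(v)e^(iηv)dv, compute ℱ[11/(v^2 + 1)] 11*pi*exp(-Abs(η))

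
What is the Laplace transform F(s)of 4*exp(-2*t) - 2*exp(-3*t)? 4/(s + 2) - 2/(s + 3)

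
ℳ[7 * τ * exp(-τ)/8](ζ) 7 * gamma(ζ + 1)/8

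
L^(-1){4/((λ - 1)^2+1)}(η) 4 * exp(η) * sin(η)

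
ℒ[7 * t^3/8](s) 21/(4 * s^4)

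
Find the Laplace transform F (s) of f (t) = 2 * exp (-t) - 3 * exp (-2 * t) 2/ (s+1) - 3/ (s+2) 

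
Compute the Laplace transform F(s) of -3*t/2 -3/(2*s^2) 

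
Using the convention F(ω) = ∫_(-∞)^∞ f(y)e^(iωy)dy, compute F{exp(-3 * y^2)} sqrt(3) * sqrt(pi) * exp(-ω^2/12)/3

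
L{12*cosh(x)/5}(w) 12*w/(5*(w^2 - 1))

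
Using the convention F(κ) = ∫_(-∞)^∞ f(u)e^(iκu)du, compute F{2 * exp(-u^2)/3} 2 * sqrt(pi) * exp(-κ^2/4)/3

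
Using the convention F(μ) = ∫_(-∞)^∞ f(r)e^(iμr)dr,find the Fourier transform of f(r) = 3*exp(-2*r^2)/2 3*sqrt(2)*sqrt(pi)*exp(-μ^2/8)/4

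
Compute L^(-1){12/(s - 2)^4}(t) 2*t^3*exp(2*t)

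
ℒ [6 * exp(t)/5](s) 6/(5 * (s - 1))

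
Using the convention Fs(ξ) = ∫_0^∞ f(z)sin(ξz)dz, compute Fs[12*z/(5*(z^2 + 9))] 6*pi*exp(-3*ξ)/5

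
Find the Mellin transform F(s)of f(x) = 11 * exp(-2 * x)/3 11 * gamma(s)/(3 * 2^s)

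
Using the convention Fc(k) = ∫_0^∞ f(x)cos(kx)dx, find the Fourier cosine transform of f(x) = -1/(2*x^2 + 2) -pi*exp(-k)/4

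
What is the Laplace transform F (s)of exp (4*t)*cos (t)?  (s - 4)/ ( (s - 4)^2+1)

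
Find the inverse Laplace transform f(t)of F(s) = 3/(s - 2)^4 t^3*exp(2*t)/2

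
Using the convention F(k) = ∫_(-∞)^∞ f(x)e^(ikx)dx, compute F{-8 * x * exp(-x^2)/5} -4 * I * sqrt(pi) * k * exp(-k^2/4)/5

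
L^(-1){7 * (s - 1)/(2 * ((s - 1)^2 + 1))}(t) 7 * exp(t) * cos(t)/2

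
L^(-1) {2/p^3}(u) u^2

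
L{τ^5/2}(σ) 60/σ^6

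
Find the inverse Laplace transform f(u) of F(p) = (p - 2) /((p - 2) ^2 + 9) exp(2*u)*cos(3*u) 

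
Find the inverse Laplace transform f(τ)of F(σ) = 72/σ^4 12*τ^3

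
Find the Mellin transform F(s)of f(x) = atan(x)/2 -pi*sec(pi*s/2)/(4*s)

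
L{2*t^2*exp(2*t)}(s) 4/(s - 2)^3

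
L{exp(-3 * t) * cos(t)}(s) (s + 3)/((s + 3)^2 + 1)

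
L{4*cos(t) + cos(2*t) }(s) 4*s/(s^2 + 1) + s/(s^2 + 4) 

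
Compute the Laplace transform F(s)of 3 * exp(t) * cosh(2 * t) 3 * (s - 1)/((s - 1)^2 - 4)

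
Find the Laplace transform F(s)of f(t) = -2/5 -2/(5*s)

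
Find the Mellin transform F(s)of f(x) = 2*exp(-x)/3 2*gamma(s)/3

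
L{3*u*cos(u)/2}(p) 3*(p^2-1)/(2*(p^2 + 1)^2)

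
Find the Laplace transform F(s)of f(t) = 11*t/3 11/(3*s^2)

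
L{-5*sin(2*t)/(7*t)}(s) -5*atan(2/s)/7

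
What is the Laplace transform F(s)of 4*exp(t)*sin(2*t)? 8/((s - 1)^2 + 4)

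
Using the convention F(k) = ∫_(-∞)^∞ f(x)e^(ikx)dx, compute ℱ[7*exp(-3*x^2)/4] 7*sqrt(3)*sqrt(pi)*exp(-k^2/12)/12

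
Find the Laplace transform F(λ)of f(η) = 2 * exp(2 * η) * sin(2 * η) 4/((λ - 2)^2 + 4)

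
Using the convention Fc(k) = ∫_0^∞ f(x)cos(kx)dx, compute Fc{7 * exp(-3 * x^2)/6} 7 * sqrt(3) * sqrt(pi) * exp(-k^2/12)/36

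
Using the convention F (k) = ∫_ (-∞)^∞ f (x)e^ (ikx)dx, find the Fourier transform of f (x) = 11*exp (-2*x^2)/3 11*sqrt (2)*sqrt (pi)*exp (-k^2/8)/6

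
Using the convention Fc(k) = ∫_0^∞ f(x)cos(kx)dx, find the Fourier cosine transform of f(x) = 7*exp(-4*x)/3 28/(3*(k^2 + 16))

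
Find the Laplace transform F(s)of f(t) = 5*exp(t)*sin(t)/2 5/(2*((s - 1)^2 + 1))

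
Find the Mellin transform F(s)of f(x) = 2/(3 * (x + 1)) 2 * pi * csc(pi * s)/3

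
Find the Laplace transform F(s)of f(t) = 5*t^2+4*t 4/s^2+10/s^3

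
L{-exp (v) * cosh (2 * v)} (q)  (1 - q)/ ( (q - 1)^2 - 4)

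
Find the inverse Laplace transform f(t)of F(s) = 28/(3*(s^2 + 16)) 7*sin(4*t)/3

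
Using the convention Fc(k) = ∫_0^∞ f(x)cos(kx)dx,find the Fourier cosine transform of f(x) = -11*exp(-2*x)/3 -22/(3*k^2 + 12)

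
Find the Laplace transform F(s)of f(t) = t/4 1/(4*s^2)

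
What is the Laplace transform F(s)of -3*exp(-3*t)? -3/(s+3)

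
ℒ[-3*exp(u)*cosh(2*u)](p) 3*(1 - p)/((p - 1)^2 - 4)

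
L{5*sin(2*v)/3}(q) 10/(3*(q^2 + 4))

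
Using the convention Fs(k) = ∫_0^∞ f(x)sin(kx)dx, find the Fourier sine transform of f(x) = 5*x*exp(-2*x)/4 5*k/(k^2+4)^2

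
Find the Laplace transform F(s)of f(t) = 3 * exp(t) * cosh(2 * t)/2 3 * (s - 1)/(2 * ((s - 1)^2 - 4))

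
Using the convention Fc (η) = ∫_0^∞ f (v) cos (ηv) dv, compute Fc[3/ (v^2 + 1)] 3*pi*exp (-η) /2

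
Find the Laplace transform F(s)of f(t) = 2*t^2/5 4/(5*s^3)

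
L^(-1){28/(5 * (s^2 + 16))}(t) 7 * sin(4 * t)/5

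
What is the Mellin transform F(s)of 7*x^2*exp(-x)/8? 7*gamma(s + 2)/8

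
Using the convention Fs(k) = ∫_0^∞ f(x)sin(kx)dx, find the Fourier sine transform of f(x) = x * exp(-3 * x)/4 3 * k/(2 * (k^2 + 9)^2)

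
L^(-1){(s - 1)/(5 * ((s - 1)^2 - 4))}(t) exp(t) * cosh(2 * t)/5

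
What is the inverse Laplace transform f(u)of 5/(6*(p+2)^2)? 5*u*exp(-2*u)/6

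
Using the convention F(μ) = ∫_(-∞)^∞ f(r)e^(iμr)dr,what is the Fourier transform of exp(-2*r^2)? sqrt(2)*sqrt(pi)*exp(-μ^2/8)/2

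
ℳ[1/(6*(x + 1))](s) pi*csc(pi*s)/6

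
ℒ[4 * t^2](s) 8/s^3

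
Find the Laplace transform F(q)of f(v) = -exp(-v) -1/(q + 1)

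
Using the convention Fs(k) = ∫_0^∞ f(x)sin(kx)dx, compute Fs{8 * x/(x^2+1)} 4 * pi * exp(-k)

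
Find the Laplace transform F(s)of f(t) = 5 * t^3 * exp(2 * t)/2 15/(s - 2)^4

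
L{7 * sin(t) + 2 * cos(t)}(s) 7/(s^2 + 1) + 2 * s/(s^2 + 1)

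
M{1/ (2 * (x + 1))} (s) pi * csc (pi * s)/2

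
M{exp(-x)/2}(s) gamma(s)/2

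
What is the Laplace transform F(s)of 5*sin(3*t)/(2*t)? 5*atan(3/s)/2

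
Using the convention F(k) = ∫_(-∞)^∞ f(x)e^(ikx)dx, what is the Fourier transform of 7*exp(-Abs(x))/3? 14/(3*(k^2 + 1))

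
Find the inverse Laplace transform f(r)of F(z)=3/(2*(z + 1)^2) 3*r*exp(-r)/2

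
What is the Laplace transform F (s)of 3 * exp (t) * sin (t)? 3/ ( (s - 1)^2+1)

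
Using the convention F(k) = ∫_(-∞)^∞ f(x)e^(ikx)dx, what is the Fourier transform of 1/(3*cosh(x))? pi/(3*cosh(pi*k/2))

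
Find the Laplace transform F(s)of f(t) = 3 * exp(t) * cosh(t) 3 * (s - 1)/(s * (s - 2))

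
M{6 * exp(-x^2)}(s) 3 * gamma(s/2)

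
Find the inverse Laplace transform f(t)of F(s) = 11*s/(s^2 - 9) 11*cosh(3*t)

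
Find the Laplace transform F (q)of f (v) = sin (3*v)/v atan (3/q)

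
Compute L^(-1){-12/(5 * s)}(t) -12/5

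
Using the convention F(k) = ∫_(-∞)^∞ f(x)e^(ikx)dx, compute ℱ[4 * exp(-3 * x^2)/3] 4 * sqrt(3) * sqrt(pi) * exp(-k^2/12)/9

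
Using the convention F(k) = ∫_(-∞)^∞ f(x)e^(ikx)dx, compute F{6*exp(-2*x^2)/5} 3*sqrt(2)*sqrt(pi)*exp(-k^2/8)/5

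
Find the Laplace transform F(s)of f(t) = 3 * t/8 3/(8 * s^2)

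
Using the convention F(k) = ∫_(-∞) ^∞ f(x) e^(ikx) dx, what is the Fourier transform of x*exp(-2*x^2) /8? sqrt(2)*I*sqrt(pi)*k*exp(-k^2/8) /64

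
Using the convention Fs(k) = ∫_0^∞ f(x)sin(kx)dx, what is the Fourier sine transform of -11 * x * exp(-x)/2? -11 * k/(k^2+1)^2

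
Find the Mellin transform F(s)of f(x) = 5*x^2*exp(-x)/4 5*gamma(s + 2)/4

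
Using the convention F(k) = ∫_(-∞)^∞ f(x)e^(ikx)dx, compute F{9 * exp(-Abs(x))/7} 18/(7 * (k^2 + 1))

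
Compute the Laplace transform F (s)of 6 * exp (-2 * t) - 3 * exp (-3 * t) 6/ (s + 2) - 3/ (s + 3)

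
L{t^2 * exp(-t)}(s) 2/(s + 1)^3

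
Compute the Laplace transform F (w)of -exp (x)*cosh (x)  (1 - w)/ (w*(w - 2))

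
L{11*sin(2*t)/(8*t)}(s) 11*atan(2/s)/8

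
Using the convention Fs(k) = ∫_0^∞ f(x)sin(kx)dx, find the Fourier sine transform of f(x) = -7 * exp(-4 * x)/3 -7 * k/(3 * k^2 + 48)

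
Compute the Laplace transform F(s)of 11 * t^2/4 11/(2 * s^3)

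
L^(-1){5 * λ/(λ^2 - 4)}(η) 5 * cosh(2 * η)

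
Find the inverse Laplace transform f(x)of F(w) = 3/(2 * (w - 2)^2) 3 * x * exp(2 * x)/2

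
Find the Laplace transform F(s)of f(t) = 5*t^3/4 15/(2*s^4)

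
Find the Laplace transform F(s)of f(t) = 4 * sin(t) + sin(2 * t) 4/(s^2 + 1) + 2/(s^2 + 4)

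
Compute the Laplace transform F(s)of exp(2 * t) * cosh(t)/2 (s - 2)/(2 * ((s - 2)^2 - 1))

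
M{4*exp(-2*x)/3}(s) 2^(2 - s)*gamma(s)/3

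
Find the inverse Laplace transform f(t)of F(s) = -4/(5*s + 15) -4*exp(-3*t)/5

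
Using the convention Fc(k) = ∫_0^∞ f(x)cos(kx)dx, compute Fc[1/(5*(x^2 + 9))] pi*exp(-3*k)/30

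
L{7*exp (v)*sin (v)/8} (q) 7/ (8*( (q - 1)^2 + 1))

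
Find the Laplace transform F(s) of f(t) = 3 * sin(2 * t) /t 3 * atan(2/s) 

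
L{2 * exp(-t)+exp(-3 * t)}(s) 1/(s+3)+2/(s+1)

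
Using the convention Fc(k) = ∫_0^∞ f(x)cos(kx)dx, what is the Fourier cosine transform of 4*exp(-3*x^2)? 2*sqrt(3)*sqrt(pi)*exp(-k^2/12)/3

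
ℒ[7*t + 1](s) 7/s^2 + 1/s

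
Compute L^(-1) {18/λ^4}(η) 3*η^3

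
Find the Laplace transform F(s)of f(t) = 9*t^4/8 27/s^5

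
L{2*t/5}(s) 2/(5*s^2)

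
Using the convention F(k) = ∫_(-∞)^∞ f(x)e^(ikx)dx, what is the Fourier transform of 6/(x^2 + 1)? 6 * pi * exp(-Abs(k))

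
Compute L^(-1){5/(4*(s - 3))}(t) 5*exp(3*t)/4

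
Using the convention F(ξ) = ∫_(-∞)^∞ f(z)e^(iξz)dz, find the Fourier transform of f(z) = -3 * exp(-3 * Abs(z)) -18/(ξ^2 + 9)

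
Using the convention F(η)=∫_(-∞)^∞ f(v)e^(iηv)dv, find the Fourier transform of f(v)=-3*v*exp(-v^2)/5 -3*I*sqrt(pi)*η*exp(-η^2/4)/10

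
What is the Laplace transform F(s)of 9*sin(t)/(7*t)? 9*atan(1/s)/7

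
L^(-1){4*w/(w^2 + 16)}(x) 4*cos(4*x)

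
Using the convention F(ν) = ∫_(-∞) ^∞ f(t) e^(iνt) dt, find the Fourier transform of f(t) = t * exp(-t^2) I * sqrt(pi) * ν * exp(-ν^2/4) /2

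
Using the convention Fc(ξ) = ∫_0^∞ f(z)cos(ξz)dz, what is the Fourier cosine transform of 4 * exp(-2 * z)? 8/(ξ^2 + 4)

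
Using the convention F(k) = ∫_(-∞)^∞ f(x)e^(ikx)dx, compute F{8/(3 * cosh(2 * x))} 4 * pi/(3 * cosh(pi * k/4))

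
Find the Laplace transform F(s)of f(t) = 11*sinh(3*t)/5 33/(5*(s^2 - 9))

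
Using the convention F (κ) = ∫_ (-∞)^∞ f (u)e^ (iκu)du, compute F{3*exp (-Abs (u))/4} 3/ (2*(κ^2 + 1))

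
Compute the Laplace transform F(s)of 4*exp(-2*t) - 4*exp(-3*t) 4/(s + 2) - 4/(s + 3)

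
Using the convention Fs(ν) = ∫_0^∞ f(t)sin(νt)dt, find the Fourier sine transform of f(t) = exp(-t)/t atan(ν)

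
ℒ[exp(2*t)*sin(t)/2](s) 1/(2*((s - 2)^2 + 1))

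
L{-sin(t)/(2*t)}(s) -atan(1/s)/2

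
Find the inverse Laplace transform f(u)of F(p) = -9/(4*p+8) -9*exp(-2*u)/4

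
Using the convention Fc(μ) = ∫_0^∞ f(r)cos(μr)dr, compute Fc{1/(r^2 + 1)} pi*exp(-μ)/2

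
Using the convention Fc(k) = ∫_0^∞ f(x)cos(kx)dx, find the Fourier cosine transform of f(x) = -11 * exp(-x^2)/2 -11 * sqrt(pi) * exp(-k^2/4)/4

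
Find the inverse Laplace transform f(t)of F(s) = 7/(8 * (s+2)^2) 7 * t * exp(-2 * t)/8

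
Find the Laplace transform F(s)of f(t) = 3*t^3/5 18/(5*s^4)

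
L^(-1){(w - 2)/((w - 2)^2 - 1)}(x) exp(2*x)*cosh(x)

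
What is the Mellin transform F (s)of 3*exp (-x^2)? 3*gamma (s/2)/2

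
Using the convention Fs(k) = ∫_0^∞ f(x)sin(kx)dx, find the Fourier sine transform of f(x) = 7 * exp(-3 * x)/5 7 * k/(5 * (k^2 + 9))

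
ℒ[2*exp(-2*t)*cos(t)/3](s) 2*(s+2)/(3*((s+2)^2+1))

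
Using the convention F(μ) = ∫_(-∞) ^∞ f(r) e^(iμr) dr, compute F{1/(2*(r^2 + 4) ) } pi*exp(-2*Abs(μ) ) /4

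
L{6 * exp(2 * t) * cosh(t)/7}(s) 6 * (s - 2)/(7 * ((s - 2)^2 - 1))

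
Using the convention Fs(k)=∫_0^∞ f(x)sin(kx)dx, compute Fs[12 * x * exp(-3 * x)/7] 72 * k/(7 * (k^2 + 9)^2)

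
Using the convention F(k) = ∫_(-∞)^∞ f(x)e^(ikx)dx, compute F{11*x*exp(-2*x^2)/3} 11*sqrt(2)*I*sqrt(pi)*k*exp(-k^2/8)/24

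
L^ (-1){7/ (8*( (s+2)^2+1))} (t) 7*exp (-2*t)*sin (t)/8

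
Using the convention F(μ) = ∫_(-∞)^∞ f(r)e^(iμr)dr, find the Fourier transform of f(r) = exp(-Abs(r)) 2/(μ^2 + 1)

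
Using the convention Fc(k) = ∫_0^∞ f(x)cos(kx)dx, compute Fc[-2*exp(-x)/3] -2/(3*k^2 + 3)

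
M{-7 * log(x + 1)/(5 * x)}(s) 7 * pi * csc(pi * s)/(5 * (s - 1))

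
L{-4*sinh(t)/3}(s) -4/(3*s^2 - 3)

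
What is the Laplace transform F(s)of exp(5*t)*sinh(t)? 1/((s - 5)^2 - 1)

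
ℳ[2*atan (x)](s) -pi*sec (pi*s/2)/s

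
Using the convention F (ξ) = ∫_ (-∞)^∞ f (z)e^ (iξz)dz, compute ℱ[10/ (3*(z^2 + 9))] 10*pi*exp (-3*Abs (ξ))/9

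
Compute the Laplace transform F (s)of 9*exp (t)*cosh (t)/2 9*(s - 1)/ (2*s*(s - 2))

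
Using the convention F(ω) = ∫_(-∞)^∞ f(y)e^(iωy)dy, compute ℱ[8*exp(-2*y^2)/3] 4*sqrt(2)*sqrt(pi)*exp(-ω^2/8)/3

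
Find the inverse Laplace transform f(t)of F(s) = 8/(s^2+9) 8 * sin(3 * t)/3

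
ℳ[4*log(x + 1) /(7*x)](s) -4*pi*csc(pi*s) /(7*s - 7) 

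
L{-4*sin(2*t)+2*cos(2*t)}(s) 2*s/(s^2+4) - 8/(s^2+4)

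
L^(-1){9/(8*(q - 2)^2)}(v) 9*v*exp(2*v)/8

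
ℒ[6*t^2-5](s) 12/s^3-5/s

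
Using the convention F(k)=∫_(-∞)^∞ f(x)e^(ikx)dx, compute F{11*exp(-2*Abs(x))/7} 44/(7*(k^2+4))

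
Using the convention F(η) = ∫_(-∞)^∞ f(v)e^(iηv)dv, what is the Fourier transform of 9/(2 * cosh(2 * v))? 9 * pi/(4 * cosh(pi * η/4))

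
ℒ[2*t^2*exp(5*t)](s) 4/(s - 5)^3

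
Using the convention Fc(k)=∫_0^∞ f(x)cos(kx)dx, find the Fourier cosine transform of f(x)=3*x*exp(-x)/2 3*(1 - k^2)/(2*(k^2+1)^2)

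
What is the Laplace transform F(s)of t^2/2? s^(-3)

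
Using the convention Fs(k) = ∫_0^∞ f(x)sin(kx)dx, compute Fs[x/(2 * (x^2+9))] pi * exp(-3 * k)/4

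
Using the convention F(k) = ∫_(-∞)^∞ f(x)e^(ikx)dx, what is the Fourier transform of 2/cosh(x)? 2 * pi/cosh(pi * k/2)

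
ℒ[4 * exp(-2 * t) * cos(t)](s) 4 * (s + 2)/((s + 2)^2 + 1)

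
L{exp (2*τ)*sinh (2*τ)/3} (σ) 2/ (3*σ*(σ - 4))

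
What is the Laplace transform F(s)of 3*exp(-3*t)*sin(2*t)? 6/((s + 3)^2 + 4)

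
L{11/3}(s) 11/(3 * s)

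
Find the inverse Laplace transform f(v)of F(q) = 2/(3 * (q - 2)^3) v^2 * exp(2 * v)/3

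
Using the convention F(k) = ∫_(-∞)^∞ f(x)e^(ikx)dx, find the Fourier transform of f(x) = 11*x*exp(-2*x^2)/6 11*sqrt(2)*I*sqrt(pi)*k*exp(-k^2/8)/48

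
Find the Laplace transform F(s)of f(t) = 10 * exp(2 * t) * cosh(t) 10 * (s - 2)/((s - 2)^2-1)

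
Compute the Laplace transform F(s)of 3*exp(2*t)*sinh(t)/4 3/(4*((s - 2)^2 - 1))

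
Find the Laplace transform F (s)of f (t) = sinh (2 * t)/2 1/ (s^2 - 4)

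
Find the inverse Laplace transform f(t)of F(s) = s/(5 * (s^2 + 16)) cos(4 * t)/5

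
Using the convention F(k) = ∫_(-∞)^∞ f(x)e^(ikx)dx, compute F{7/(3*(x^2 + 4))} 7*pi*exp(-2*Abs(k))/6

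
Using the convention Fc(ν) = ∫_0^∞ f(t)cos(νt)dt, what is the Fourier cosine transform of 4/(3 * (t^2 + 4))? pi * exp(-2 * ν)/3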